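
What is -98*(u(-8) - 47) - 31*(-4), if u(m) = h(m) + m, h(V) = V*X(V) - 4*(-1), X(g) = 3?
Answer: 7474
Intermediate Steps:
h(V) = 4 + 3*V (h(V) = V*3 - 4*(-1) = 3*V + 4 = 4 + 3*V)
u(m) = 4 + 4*m (u(m) = (4 + 3*m) + m = 4 + 4*m)
-98*(u(-8) - 47) - 31*(-4) = -98*((4 + 4*(-8)) - 47) - 31*(-4) = -98*((4 - 32) - 47) + 124 = -98*(-28 - 47) + 124 = -98*(-75) + 124 = 7350 + 124 = 7474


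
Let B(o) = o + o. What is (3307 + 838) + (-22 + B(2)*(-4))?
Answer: 4107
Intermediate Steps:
B(o) = 2*o
(3307 + 838) + (-22 + B(2)*(-4)) = (3307 + 838) + (-22 + (2*2)*(-4)) = 4145 + (-22 + 4*(-4)) = 4145 + (-22 - 16) = 4145 - 38 = 4107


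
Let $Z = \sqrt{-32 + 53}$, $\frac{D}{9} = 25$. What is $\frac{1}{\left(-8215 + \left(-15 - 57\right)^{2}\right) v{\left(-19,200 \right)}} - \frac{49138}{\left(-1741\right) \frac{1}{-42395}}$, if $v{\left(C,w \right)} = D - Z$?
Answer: $- \frac{106507856454993655}{89011946828} - \frac{\sqrt{21}}{153380724} \approx -1.1966 \cdot 10^{6}$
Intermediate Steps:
$D = 225$ ($D = 9 \cdot 25 = 225$)
$Z = \sqrt{21} \approx 4.5826$
$v{\left(C,w \right)} = 225 - \sqrt{21}$
$\frac{1}{\left(-8215 + \left(-15 - 57\right)^{2}\right) v{\left(-19,200 \right)}} - \frac{49138}{\left(-1741\right) \frac{1}{-42395}} = \frac{1}{\left(-8215 + \left(-15 - 57\right)^{2}\right) \left(225 - \sqrt{21}\right)} - \frac{49138}{\left(-1741\right) \frac{1}{-42395}} = \frac{1}{\left(-8215 + \left(-72\right)^{2}\right) \left(225 - \sqrt{21}\right)} - \frac{49138}{\left(-1741\right) \left(- \frac{1}{42395}\right)} = \frac{1}{\left(-8215 + 5184\right) \left(225 - \sqrt{21}\right)} - \frac{49138}{\frac{1741}{42395}} = \frac{1}{\left(-3031\right) \left(225 - \sqrt{21}\right)} - \frac{2083205510}{1741} = - \frac{1}{3031 \left(225 - \sqrt{21}\right)} - \frac{2083205510}{1741} = - \frac{2083205510}{1741} - \frac{1}{3031 \left(225 - \sqrt{21}\right)}$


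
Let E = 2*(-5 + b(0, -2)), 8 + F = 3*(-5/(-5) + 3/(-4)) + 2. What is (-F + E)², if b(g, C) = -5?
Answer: 3481/16 ≈ 217.56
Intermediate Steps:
F = -21/4 (F = -8 + (3*(-5/(-5) + 3/(-4)) + 2) = -8 + (3*(-5*(-⅕) + 3*(-¼)) + 2) = -8 + (3*(1 - ¾) + 2) = -8 + (3*(¼) + 2) = -8 + (¾ + 2) = -8 + 11/4 = -21/4 ≈ -5.2500)
E = -20 (E = 2*(-5 - 5) = 2*(-10) = -20)
(-F + E)² = (-1*(-21/4) - 20)² = (21/4 - 20)² = (-59/4)² = 3481/16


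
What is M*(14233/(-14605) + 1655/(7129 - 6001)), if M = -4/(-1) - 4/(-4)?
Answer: 8116451/3294888 ≈ 2.4633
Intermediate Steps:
M = 5 (M = -4*(-1) - 4*(-¼) = 4 + 1 = 5)
M*(14233/(-14605) + 1655/(7129 - 6001)) = 5*(14233/(-14605) + 1655/(7129 - 6001)) = 5*(14233*(-1/14605) + 1655/1128) = 5*(-14233/14605 + 1655*(1/1128)) = 5*(-14233/14605 + 1655/1128) = 5*(8116451/16474440) = 8116451/3294888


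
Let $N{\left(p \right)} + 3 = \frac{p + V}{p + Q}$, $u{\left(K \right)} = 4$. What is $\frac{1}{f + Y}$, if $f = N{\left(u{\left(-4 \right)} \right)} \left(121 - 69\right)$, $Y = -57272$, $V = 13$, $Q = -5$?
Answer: $- \frac{1}{58312} \approx -1.7149 \cdot 10^{-5}$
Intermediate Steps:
$N{\left(p \right)} = -3 + \frac{13 + p}{-5 + p}$ ($N{\left(p \right)} = -3 + \frac{p + 13}{p - 5} = -3 + \frac{13 + p}{-5 + p}$)
$f = -1040$ ($f = \frac{2 \left(14 - 4\right)}{-5 + 4} \left(121 - 69\right) = \frac{2 \left(14 - 4\right)}{-1} \cdot 52 = 2 \left(-1\right) 10 \cdot 52 = \left(-20\right) 52 = -1040$)
$\frac{1}{f + Y} = \frac{1}{-1040 - 57272} = \frac{1}{-58312} = - \frac{1}{58312}$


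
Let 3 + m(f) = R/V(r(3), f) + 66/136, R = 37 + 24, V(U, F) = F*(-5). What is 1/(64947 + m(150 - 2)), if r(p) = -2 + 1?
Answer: 3145/204250147 ≈ 1.5398e-5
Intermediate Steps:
r(p) = -1
V(U, F) = -5*F
R = 61
m(f) = -171/68 - 61/(5*f) (m(f) = -3 + (61/((-5*f)) + 66/136) = -3 + (61*(-1/(5*f)) + 66*(1/136)) = -3 + (-61/(5*f) + 33/68) = -3 + (33/68 - 61/(5*f)) = -171/68 - 61/(5*f))
1/(64947 + m(150 - 2)) = 1/(64947 + (-4148 - 855*(150 - 2))/(340*(150 - 2))) = 1/(64947 + (1/340)*(-4148 - 855*148)/148) = 1/(64947 + (1/340)*(1/148)*(-4148 - 126540)) = 1/(64947 + (1/340)*(1/148)*(-130688)) = 1/(64947 - 8168/3145) = 1/(204250147/3145) = 3145/204250147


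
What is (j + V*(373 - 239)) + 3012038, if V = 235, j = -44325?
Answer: 2999203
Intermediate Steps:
(j + V*(373 - 239)) + 3012038 = (-44325 + 235*(373 - 239)) + 3012038 = (-44325 + 235*134) + 3012038 = (-44325 + 31490) + 3012038 = -12835 + 3012038 = 2999203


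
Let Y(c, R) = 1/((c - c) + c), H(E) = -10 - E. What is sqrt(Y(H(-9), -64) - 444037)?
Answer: 7*I*sqrt(9062) ≈ 666.36*I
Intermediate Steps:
Y(c, R) = 1/c (Y(c, R) = 1/(0 + c) = 1/c)
sqrt(Y(H(-9), -64) - 444037) = sqrt(1/(-10 - 1*(-9)) - 444037) = sqrt(1/(-10 + 9) - 444037) = sqrt(1/(-1) - 444037) = sqrt(-1 - 444037) = sqrt(-444038) = 7*I*sqrt(9062)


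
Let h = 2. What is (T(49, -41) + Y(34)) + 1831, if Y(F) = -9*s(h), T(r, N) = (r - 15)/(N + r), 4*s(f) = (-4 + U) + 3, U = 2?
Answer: 1833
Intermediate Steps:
s(f) = ¼ (s(f) = ((-4 + 2) + 3)/4 = (-2 + 3)/4 = (¼)*1 = ¼)
T(r, N) = (-15 + r)/(N + r)
Y(F) = -9/4 (Y(F) = -9*¼ = -9/4)
(T(49, -41) + Y(34)) + 1831 = ((-15 + 49)/(-41 + 49) - 9/4) + 1831 = (34/8 - 9/4) + 1831 = ((⅛)*34 - 9/4) + 1831 = (17/4 - 9/4) + 1831 = 2 + 1831 = 1833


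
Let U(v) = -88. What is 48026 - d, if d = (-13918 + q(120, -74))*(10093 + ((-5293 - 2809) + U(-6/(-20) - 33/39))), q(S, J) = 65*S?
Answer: 11690580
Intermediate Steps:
d = -11642554 (d = (-13918 + 65*120)*(10093 + ((-5293 - 2809) - 88)) = (-13918 + 7800)*(10093 + (-8102 - 88)) = -6118*(10093 - 8190) = -6118*1903 = -11642554)
48026 - d = 48026 - 1*(-11642554) = 48026 + 11642554 = 11690580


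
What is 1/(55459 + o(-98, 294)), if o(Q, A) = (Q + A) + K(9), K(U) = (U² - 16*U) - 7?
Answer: 1/55585 ≈ 1.7990e-5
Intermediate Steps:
K(U) = -7 + U² - 16*U
o(Q, A) = -70 + A + Q (o(Q, A) = (Q + A) + (-7 + 9² - 16*9) = (A + Q) + (-7 + 81 - 144) = (A + Q) - 70 = -70 + A + Q)
1/(55459 + o(-98, 294)) = 1/(55459 + (-70 + 294 - 98)) = 1/(55459 + 126) = 1/55585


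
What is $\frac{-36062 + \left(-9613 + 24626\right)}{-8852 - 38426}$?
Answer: $\frac{3007}{6754} \approx 0.44522$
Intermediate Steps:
$\frac{-36062 + \left(-9613 + 24626\right)}{-8852 - 38426} = \frac{-36062 + 15013}{-47278} = \left(-21049\right) \left(- \frac{1}{47278}\right) = \frac{3007}{6754}$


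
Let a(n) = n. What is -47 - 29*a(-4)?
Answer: 69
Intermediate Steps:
-47 - 29*a(-4) = -47 - 29*(-4) = -47 + 116 = 69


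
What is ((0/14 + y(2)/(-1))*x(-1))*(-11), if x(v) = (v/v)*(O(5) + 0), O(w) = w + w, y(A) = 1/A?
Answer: 55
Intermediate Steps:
O(w) = 2*w
x(v) = 10 (x(v) = (v/v)*(2*5 + 0) = 1*(10 + 0) = 1*10 = 10)
((0/14 + y(2)/(-1))*x(-1))*(-11) = ((0/14 + 1/(2*(-1)))*10)*(-11) = ((0*(1/14) + (½)*(-1))*10)*(-11) = ((0 - ½)*10)*(-11) = -½*10*(-11) = -5*(-11) = 55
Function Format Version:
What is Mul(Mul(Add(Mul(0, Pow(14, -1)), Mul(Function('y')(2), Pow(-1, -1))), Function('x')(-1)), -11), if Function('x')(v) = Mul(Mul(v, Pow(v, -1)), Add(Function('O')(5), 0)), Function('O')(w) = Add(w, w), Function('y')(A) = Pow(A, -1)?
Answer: 55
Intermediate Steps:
Function('O')(w) = Mul(2, w)
Function('x')(v) = 10 (Function('x')(v) = Mul(Mul(v, Pow(v, -1)), Add(Mul(2, 5), 0)) = Mul(1, Add(10, 0)) = Mul(1, 10) = 10)
Mul(Mul(Add(Mul(0, Pow(14, -1)), Mul(Function('y')(2), Pow(-1, -1))), Function('x')(-1)), -11) = Mul(Mul(Add(Mul(0, Pow(14, -1)), Mul(Pow(2, -1), Pow(-1, -1))), 10), -11) = Mul(Mul(Add(Mul(0, Rational(1, 14)), Mul(Rational(1, 2), -1)), 10), -11) = Mul(Mul(Add(0, Rational(-1, 2)), 10), -11) = Mul(Mul(Rational(-1, 2), 10), -11) = Mul(-5, -11) = 55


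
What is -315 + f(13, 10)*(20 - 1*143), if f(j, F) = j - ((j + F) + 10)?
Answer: 2145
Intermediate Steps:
f(j, F) = -10 - F (f(j, F) = j - ((F + j) + 10) = j - (10 + F + j) = j + (-10 - F - j) = -10 - F)
-315 + f(13, 10)*(20 - 1*143) = -315 + (-10 - 1*10)*(20 - 1*143) = -315 + (-10 - 10)*(20 - 143) = -315 - 20*(-123) = -315 + 2460 = 2145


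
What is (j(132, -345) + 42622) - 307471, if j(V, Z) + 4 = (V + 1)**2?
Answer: -247164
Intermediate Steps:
j(V, Z) = -4 + (1 + V)**2 (j(V, Z) = -4 + (V + 1)**2 = -4 + (1 + V)**2)
(j(132, -345) + 42622) - 307471 = ((-4 + (1 + 132)**2) + 42622) - 307471 = ((-4 + 133**2) + 42622) - 307471 = ((-4 + 17689) + 42622) - 307471 = (17685 + 42622) - 307471 = 60307 - 307471 = -247164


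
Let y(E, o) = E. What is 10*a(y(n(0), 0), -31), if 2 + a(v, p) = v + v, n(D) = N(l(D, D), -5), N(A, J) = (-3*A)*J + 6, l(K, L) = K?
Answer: 100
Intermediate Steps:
N(A, J) = 6 - 3*A*J (N(A, J) = -3*A*J + 6 = 6 - 3*A*J)
n(D) = 6 + 15*D (n(D) = 6 - 3*D*(-5) = 6 + 15*D)
a(v, p) = -2 + 2*v (a(v, p) = -2 + (v + v) = -2 + 2*v)
10*a(y(n(0), 0), -31) = 10*(-2 + 2*(6 + 15*0)) = 10*(-2 + 2*(6 + 0)) = 10*(-2 + 2*6) = 10*(-2 + 12) = 10*10 = 100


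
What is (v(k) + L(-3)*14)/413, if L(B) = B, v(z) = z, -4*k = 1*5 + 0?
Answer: -173/1652 ≈ -0.10472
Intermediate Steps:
k = -5/4 (k = -(1*5 + 0)/4 = -(5 + 0)/4 = -1/4*5 = -5/4 ≈ -1.2500)
(v(k) + L(-3)*14)/413 = (-5/4 - 3*14)/413 = (-5/4 - 42)*(1/413) = -173/4*1/413 = -173/1652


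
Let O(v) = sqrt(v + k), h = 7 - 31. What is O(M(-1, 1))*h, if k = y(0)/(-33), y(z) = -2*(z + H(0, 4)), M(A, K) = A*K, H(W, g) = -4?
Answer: -8*I*sqrt(1353)/11 ≈ -26.751*I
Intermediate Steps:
y(z) = 8 - 2*z (y(z) = -2*(z - 4) = -2*(-4 + z) = 8 - 2*z)
h = -24
k = -8/33 (k = (8 - 2*0)/(-33) = (8 + 0)*(-1/33) = 8*(-1/33) = -8/33 ≈ -0.24242)
O(v) = sqrt(-8/33 + v) (O(v) = sqrt(v - 8/33) = sqrt(-8/33 + v))
O(M(-1, 1))*h = (sqrt(-264 + 1089*(-1*1))/33)*(-24) = (sqrt(-264 + 1089*(-1))/33)*(-24) = (sqrt(-264 - 1089)/33)*(-24) = (sqrt(-1353)/33)*(-24) = ((I*sqrt(1353))/33)*(-24) = (I*sqrt(1353)/33)*(-24) = -8*I*sqrt(1353)/11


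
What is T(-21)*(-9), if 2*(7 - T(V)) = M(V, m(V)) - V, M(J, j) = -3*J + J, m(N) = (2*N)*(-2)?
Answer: 441/2 ≈ 220.50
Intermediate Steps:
m(N) = -4*N
M(J, j) = -2*J
T(V) = 7 + 3*V/2 (T(V) = 7 - (-2*V - V)/2 = 7 - (-3)*V/2 = 7 + 3*V/2)
T(-21)*(-9) = (7 + (3/2)*(-21))*(-9) = (7 - 63/2)*(-9) = -49/2*(-9) = 441/2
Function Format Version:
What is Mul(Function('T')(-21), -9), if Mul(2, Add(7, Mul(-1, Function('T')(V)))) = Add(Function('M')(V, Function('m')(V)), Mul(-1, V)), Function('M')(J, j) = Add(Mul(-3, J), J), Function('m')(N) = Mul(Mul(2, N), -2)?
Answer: Rational(441, 2) ≈ 220.50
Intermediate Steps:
Function('m')(N) = Mul(-4, N)
Function('M')(J, j) = Mul(-2, J)
Function('T')(V) = Add(7, Mul(Rational(3, 2), V)) (Function('T')(V) = Add(7, Mul(Rational(-1, 2), Add(Mul(-2, V), Mul(-1, V)))) = Add(7, Mul(Rational(-1, 2), Mul(-3, V))) = Add(7, Mul(Rational(3, 2), V)))
Mul(Function('T')(-21), -9) = Mul(Add(7, Mul(Rational(3, 2), -21)), -9) = Mul(Add(7, Rational(-63, 2)), -9) = Mul(Rational(-49, 2), -9) = Rational(441, 2)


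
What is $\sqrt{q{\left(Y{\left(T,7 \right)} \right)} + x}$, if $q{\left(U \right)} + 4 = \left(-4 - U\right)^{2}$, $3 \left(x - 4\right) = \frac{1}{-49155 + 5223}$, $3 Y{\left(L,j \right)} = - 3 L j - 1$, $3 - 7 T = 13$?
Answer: $\frac{\sqrt{90121237143}}{21966} \approx 13.667$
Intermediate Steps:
$T = - \frac{10}{7}$ ($T = \frac{3}{7} - \frac{13}{7} = - \frac{10}{7} \approx -1.4286$)
$Y{\left(L,j \right)} = - \frac{1}{3} - L j$ ($Y{\left(L,j \right)} = \frac{- 3 L j - 1}{3} = \frac{-1 - 3 L j}{3} = - \frac{1}{3} - L j$)
$x = \frac{527183}{131796}$ ($x = 4 + \frac{1}{3 \left(-49155 + 5223\right)} = 4 + \frac{1}{3 \left(-43932\right)} = 4 + \frac{1}{3} \left(- \frac{1}{43932}\right) = 4 - \frac{1}{131796} = \frac{527183}{131796} \approx 4.0$)
$q{\left(U \right)} = -4 + \left(-4 - U\right)^{2}$
$\sqrt{q{\left(Y{\left(T,7 \right)} \right)} + x} = \sqrt{\left(-4 + \left(4 - \left(\frac{1}{3} - 10\right)\right)^{2}\right) + \frac{527183}{131796}} = \sqrt{\left(-4 + \left(4 + \left(- \frac{1}{3} + 10\right)\right)^{2}\right) + \frac{527183}{131796}} = \sqrt{\left(-4 + \left(4 + \frac{29}{3}\right)^{2}\right) + \frac{527183}{131796}} = \sqrt{\left(-4 + \left(\frac{41}{3}\right)^{2}\right) + \frac{527183}{131796}} = \sqrt{\left(-4 + \frac{1681}{9}\right) + \frac{527183}{131796}} = \sqrt{\frac{1645}{9} + \frac{527183}{131796}} = \sqrt{\frac{8205521}{43932}} = \frac{\sqrt{90121237143}}{21966}$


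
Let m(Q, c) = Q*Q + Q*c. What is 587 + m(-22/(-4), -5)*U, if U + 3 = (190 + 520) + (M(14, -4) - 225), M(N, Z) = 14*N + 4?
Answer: 4925/2 ≈ 2462.5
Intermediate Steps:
M(N, Z) = 4 + 14*N
m(Q, c) = Q**2 + Q*c
U = 682 (U = -3 + ((190 + 520) + ((4 + 14*14) - 225)) = -3 + (710 + ((4 + 196) - 225)) = -3 + (710 + (200 - 225)) = -3 + (710 - 25) = -3 + 685 = 682)
587 + m(-22/(-4), -5)*U = 587 + ((-22/(-4))*(-22/(-4) - 5))*682 = 587 + ((-22*(-1/4))*(-22*(-1/4) - 5))*682 = 587 + (11*(11/2 - 5)/2)*682 = 587 + ((11/2)*(1/2))*682 = 587 + (11/4)*682 = 587 + 3751/2 = 4925/2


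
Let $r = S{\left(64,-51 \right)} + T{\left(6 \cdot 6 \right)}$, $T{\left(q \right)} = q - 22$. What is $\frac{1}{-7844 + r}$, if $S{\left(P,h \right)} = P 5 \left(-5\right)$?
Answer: $- \frac{1}{9430} \approx -0.00010604$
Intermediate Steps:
$T{\left(q \right)} = -22 + q$ ($T{\left(q \right)} = q - 22 = -22 + q$)
$S{\left(P,h \right)} = - 25 P$ ($S{\left(P,h \right)} = 5 P \left(-5\right) = - 25 P$)
$r = -1586$ ($r = \left(-25\right) 64 + \left(-22 + 6 \cdot 6\right) = -1600 + \left(-22 + 36\right) = -1600 + 14 = -1586$)
$\frac{1}{-7844 + r} = \frac{1}{-7844 - 1586} = \frac{1}{-9430} = - \frac{1}{9430}$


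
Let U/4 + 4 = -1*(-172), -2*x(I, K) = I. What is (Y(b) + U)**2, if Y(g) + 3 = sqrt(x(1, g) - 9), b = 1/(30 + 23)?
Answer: (1338 + I*sqrt(38))**2/4 ≈ 4.4755e+5 + 4124.0*I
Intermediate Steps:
b = 1/53 ≈ 0.018868
x(I, K) = -I/2
Y(g) = -3 + I*sqrt(38)/2 (Y(g) = -3 + sqrt(-1/2*1 - 9) = -3 + sqrt(-1/2 - 9) = -3 + sqrt(-19/2) = -3 + I*sqrt(38)/2)
U = 672 (U = -16 + 4*(-1*(-172)) = -16 + 4*172 = -16 + 688 = 672)
(Y(b) + U)**2 = ((-3 + I*sqrt(38)/2) + 672)**2 = (669 + I*sqrt(38)/2)**2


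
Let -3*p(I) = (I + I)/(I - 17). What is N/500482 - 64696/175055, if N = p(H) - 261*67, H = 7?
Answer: -53160432847/131417814765 ≈ -0.40451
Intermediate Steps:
p(I) = -2*I/(3*(-17 + I)) (p(I) = -(I + I)/(3*(I - 17)) = -2*I/(3*(-17 + I)))
N = -262298/15 (N = -2*7/(-51 + 3*7) - 261*67 = -2*7/(-51 + 21) - 17487 = -2*7/(-30) - 17487 = -2*7*(-1/30) - 17487 = 7/15 - 17487 = -262298/15 ≈ -17487.)
N/500482 - 64696/175055 = -262298/15/500482 - 64696/175055 = -262298/15*1/500482 - 64696*1/175055 = -131149/3753615 - 64696/175055 = -53160432847/131417814765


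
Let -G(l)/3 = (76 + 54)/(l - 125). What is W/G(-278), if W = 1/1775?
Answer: 31/53250 ≈ 0.00058216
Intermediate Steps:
G(l) = -390/(-125 + l) (G(l) = -3*(76 + 54)/(l - 125) = -390/(-125 + l))
W = 1/1775 ≈ 0.00056338
W/G(-278) = 1/(1775*((-390/(-125 - 278)))) = 1/(1775*((-390/(-403)))) = 1/(1775*((-390*(-1/403)))) = 1/(1775*(30/31)) = (1/1775)*(31/30) = 31/53250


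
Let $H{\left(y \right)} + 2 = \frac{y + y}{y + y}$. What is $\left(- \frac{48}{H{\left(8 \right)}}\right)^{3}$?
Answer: $110592$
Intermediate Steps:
$H{\left(y \right)} = -1$ ($H{\left(y \right)} = -2 + \frac{y + y}{y + y} = -2 + \frac{2 y}{2 y} = -2 + 2 y \frac{1}{2 y} = -2 + 1 = -1$)
$\left(- \frac{48}{H{\left(8 \right)}}\right)^{3} = \left(- \frac{48}{-1}\right)^{3} = \left(\left(-48\right) \left(-1\right)\right)^{3} = 48^{3} = 110592$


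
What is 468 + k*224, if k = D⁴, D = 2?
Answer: 4052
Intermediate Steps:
k = 16 (k = 2⁴ = 16)
468 + k*224 = 468 + 16*224 = 468 + 3584 = 4052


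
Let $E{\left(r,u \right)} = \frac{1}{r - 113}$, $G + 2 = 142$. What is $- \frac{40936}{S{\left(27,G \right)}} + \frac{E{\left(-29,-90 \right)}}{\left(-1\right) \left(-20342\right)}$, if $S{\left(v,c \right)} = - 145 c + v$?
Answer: $\frac{118246235631}{58559857972} \approx 2.0192$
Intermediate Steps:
$G = 140$ ($G = -2 + 142 = 140$)
$E{\left(r,u \right)} = \frac{1}{-113 + r}$
$S{\left(v,c \right)} = v - 145 c$
$- \frac{40936}{S{\left(27,G \right)}} + \frac{E{\left(-29,-90 \right)}}{\left(-1\right) \left(-20342\right)} = - \frac{40936}{27 - 20300} + \frac{1}{\left(-113 - 29\right) \left(\left(-1\right) \left(-20342\right)\right)} = - \frac{40936}{27 - 20300} + \frac{1}{\left(-142\right) 20342} = - \frac{40936}{-20273} - \frac{1}{2888564} = \left(-40936\right) \left(- \frac{1}{20273}\right) - \frac{1}{2888564} = \frac{40936}{20273} - \frac{1}{2888564} = \frac{118246235631}{58559857972}$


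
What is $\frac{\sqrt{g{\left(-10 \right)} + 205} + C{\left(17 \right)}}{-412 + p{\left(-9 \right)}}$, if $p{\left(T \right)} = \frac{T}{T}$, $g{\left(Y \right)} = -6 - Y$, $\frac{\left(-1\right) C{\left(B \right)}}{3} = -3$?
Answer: $- \frac{3}{137} - \frac{\sqrt{209}}{411} \approx -0.057073$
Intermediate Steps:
$C{\left(B \right)} = 9$ ($C{\left(B \right)} = \left(-3\right) \left(-3\right) = 9$)
$p{\left(T \right)} = 1$
$\frac{\sqrt{g{\left(-10 \right)} + 205} + C{\left(17 \right)}}{-412 + p{\left(-9 \right)}} = \frac{\sqrt{\left(-6 - -10\right) + 205} + 9}{-412 + 1} = \frac{\sqrt{\left(-6 + 10\right) + 205} + 9}{-411} = \left(\sqrt{4 + 205} + 9\right) \left(- \frac{1}{411}\right) = \left(\sqrt{209} + 9\right) \left(- \frac{1}{411}\right) = \left(9 + \sqrt{209}\right) \left(- \frac{1}{411}\right) = - \frac{3}{137} - \frac{\sqrt{209}}{411}$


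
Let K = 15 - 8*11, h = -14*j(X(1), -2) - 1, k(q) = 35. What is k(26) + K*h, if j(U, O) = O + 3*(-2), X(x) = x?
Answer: -8068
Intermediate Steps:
j(U, O) = -6 + O (j(U, O) = O - 6 = -6 + O)
h = 111 (h = -14*(-6 - 2) - 1 = -14*(-8) - 1 = 112 - 1 = 111)
K = -73 (K = 15 - 88 = -73)
k(26) + K*h = 35 - 73*111 = 35 - 8103 = -8068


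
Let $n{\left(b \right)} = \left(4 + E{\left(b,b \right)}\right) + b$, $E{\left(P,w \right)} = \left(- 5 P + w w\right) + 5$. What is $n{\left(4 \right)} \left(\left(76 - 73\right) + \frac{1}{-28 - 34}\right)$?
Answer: $\frac{1665}{62} \approx 26.855$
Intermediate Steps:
$E{\left(P,w \right)} = 5 + w^{2} - 5 P$ ($E{\left(P,w \right)} = \left(- 5 P + w^{2}\right) + 5 = \left(w^{2} - 5 P\right) + 5 = 5 + w^{2} - 5 P$)
$n{\left(b \right)} = 9 + b^{2} - 4 b$ ($n{\left(b \right)} = \left(4 + \left(5 + b^{2} - 5 b\right)\right) + b = \left(9 + b^{2} - 5 b\right) + b = 9 + b^{2} - 4 b$)
$n{\left(4 \right)} \left(\left(76 - 73\right) + \frac{1}{-28 - 34}\right) = \left(9 + 4^{2} - 16\right) \left(\left(76 - 73\right) + \frac{1}{-28 - 34}\right) = \left(9 + 16 - 16\right) \left(\left(76 - 73\right) + \frac{1}{-62}\right) = 9 \left(3 - \frac{1}{62}\right) = 9 \cdot \frac{185}{62} = \frac{1665}{62}$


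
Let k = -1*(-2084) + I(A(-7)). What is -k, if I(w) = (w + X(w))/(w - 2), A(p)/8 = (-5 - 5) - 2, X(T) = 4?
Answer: -102162/49 ≈ -2084.9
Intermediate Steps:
A(p) = -96 (A(p) = 8*((-5 - 5) - 2) = 8*(-10 - 2) = 8*(-12) = -96)
I(w) = (4 + w)/(-2 + w) (I(w) = (w + 4)/(w - 2) = (4 + w)/(-2 + w))
k = 102162/49 (k = -1*(-2084) + (4 - 96)/(-2 - 96) = 2084 - 92/(-98) = 2084 - 1/98*(-92) = 2084 + 46/49 = 102162/49 ≈ 2084.9)
-k = -1*102162/49 = -102162/49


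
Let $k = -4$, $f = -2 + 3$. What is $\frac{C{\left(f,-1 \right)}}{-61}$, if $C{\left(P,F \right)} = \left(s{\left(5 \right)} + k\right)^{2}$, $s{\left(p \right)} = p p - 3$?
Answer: $- \frac{324}{61} \approx -5.3115$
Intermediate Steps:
$s{\left(p \right)} = -3 + p^{2}$ ($s{\left(p \right)} = p^{2} - 3 = -3 + p^{2}$)
$f = 1$
$C{\left(P,F \right)} = 324$ ($C{\left(P,F \right)} = \left(\left(-3 + 5^{2}\right) - 4\right)^{2} = \left(\left(-3 + 25\right) - 4\right)^{2} = \left(22 - 4\right)^{2} = 18^{2} = 324$)
$\frac{C{\left(f,-1 \right)}}{-61} = \frac{1}{-61} \cdot 324 = \left(- \frac{1}{61}\right) 324 = - \frac{324}{61}$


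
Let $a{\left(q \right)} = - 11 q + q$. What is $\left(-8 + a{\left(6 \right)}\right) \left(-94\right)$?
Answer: $6392$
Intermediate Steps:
$a{\left(q \right)} = - 10 q$
$\left(-8 + a{\left(6 \right)}\right) \left(-94\right) = \left(-8 - 60\right) \left(-94\right) = \left(-68\right) \left(-94\right) = 6392$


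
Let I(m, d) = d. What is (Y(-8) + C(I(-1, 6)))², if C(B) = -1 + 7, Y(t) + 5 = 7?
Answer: 64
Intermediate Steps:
Y(t) = 2 (Y(t) = -5 + 7 = 2)
C(B) = 6
(Y(-8) + C(I(-1, 6)))² = (2 + 6)² = 8² = 64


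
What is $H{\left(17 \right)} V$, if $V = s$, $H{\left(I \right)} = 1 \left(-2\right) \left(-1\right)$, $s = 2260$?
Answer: $4520$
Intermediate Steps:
$H{\left(I \right)} = 2$ ($H{\left(I \right)} = \left(-2\right) \left(-1\right) = 2$)
$V = 2260$
$H{\left(17 \right)} V = 2 \cdot 2260 = 4520$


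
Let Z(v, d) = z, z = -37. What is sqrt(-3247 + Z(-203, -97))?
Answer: 2*I*sqrt(821) ≈ 57.306*I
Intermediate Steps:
Z(v, d) = -37
sqrt(-3247 + Z(-203, -97)) = sqrt(-3247 - 37) = sqrt(-3284) = 2*I*sqrt(821)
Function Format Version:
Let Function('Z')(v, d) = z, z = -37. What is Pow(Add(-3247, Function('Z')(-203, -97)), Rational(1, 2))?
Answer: Mul(2, I, Pow(821, Rational(1, 2))) ≈ Mul(57.306, I)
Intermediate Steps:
Function('Z')(v, d) = -37
Pow(Add(-3247, Function('Z')(-203, -97)), Rational(1, 2)) = Pow(Add(-3247, -37), Rational(1, 2)) = Pow(-3284, Rational(1, 2)) = Mul(2, I, Pow(821, Rational(1, 2)))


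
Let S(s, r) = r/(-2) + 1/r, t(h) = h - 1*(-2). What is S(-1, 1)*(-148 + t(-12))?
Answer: -79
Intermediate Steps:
t(h) = 2 + h (t(h) = h + 2 = 2 + h)
S(s, r) = 1/r - r/2 (S(s, r) = r*(-1/2) + 1/r = -r/2 + 1/r = 1/r - r/2)
S(-1, 1)*(-148 + t(-12)) = (1/1 - 1/2*1)*(-148 + (2 - 12)) = (1 - 1/2)*(-148 - 10) = (1/2)*(-158) = -79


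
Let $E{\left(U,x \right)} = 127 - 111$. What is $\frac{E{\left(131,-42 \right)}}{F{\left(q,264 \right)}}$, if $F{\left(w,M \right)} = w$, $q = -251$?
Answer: $- \frac{16}{251} \approx -0.063745$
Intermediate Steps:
$E{\left(U,x \right)} = 16$ ($E{\left(U,x \right)} = 127 - 111 = 16$)
$\frac{E{\left(131,-42 \right)}}{F{\left(q,264 \right)}} = \frac{16}{-251} = 16 \left(- \frac{1}{251}\right) = - \frac{16}{251}$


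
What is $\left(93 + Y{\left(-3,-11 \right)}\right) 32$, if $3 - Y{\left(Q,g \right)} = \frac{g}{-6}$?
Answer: $\frac{9040}{3} \approx 3013.3$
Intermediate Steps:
$Y{\left(Q,g \right)} = 3 + \frac{g}{6}$ ($Y{\left(Q,g \right)} = 3 - \frac{g}{-6} = 3 - g \left(- \frac{1}{6}\right) = 3 - - \frac{g}{6} = 3 + \frac{g}{6}$)
$\left(93 + Y{\left(-3,-11 \right)}\right) 32 = \left(93 + \left(3 + \frac{1}{6} \left(-11\right)\right)\right) 32 = \left(93 + \left(3 - \frac{11}{6}\right)\right) 32 = \left(93 + \frac{7}{6}\right) 32 = \frac{565}{6} \cdot 32 = \frac{9040}{3}$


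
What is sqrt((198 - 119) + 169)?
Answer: 2*sqrt(62) ≈ 15.748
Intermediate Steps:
sqrt((198 - 119) + 169) = sqrt(79 + 169) = sqrt(248) = 2*sqrt(62)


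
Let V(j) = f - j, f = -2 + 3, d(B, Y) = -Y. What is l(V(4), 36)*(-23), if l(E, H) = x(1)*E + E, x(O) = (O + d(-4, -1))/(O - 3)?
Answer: 0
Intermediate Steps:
x(O) = (1 + O)/(-3 + O) (x(O) = (O - 1*(-1))/(O - 3) = (O + 1)/(-3 + O) = (1 + O)/(-3 + O))
f = 1
V(j) = 1 - j
l(E, H) = 0 (l(E, H) = ((1 + 1)/(-3 + 1))*E + E = (2/(-2))*E + E = (-1/2*2)*E + E = -E + E = 0)
l(V(4), 36)*(-23) = 0*(-23) = 0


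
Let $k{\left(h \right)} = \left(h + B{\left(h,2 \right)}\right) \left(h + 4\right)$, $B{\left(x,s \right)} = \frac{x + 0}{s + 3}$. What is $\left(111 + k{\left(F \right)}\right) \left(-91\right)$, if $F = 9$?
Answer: $- \frac{114387}{5} \approx -22877.0$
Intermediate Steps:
$B{\left(x,s \right)} = \frac{x}{3 + s}$
$k{\left(h \right)} = \frac{6 h \left(4 + h\right)}{5}$ ($k{\left(h \right)} = \left(h + \frac{h}{3 + 2}\right) \left(h + 4\right) = \left(h + \frac{h}{5}\right) \left(4 + h\right) = \frac{6 h}{5} \left(4 + h\right) = \frac{6 h \left(4 + h\right)}{5}$)
$\left(111 + k{\left(F \right)}\right) \left(-91\right) = \left(111 + \frac{6}{5} \cdot 9 \left(4 + 9\right)\right) \left(-91\right) = \left(111 + \frac{6}{5} \cdot 9 \cdot 13\right) \left(-91\right) = \left(111 + \frac{702}{5}\right) \left(-91\right) = \frac{1257}{5} \left(-91\right) = - \frac{114387}{5}$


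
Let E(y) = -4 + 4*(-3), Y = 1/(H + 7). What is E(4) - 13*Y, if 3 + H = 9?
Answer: -17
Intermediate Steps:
H = 6 (H = -3 + 9 = 6)
Y = 1/13 (Y = 1/(6 + 7) = 1/13 ≈ 0.076923)
E(y) = -16 (E(y) = -4 - 12 = -16)
E(4) - 13*Y = -16 - 13*1/13 = -16 - 1 = -17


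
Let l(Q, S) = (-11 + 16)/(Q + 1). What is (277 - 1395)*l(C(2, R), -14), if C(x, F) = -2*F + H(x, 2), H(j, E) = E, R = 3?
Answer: 5590/3 ≈ 1863.3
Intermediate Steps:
C(x, F) = 2 - 2*F (C(x, F) = -2*F + 2 = 2 - 2*F)
l(Q, S) = 5/(1 + Q)
(277 - 1395)*l(C(2, R), -14) = (277 - 1395)*(5/(1 + (2 - 2*3))) = -5590/(1 + (2 - 6)) = -5590/(1 - 4) = -5590/(-3) = -5590*(-1)/3 = -1118*(-5/3) = 5590/3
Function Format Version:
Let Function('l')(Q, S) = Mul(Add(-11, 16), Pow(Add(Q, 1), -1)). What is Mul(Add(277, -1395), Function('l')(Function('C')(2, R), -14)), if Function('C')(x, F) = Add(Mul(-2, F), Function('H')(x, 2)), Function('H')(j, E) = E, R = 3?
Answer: Rational(5590, 3) ≈ 1863.3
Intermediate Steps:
Function('C')(x, F) = Add(2, Mul(-2, F)) (Function('C')(x, F) = Add(Mul(-2, F), 2) = Add(2, Mul(-2, F)))
Function('l')(Q, S) = Mul(5, Pow(Add(1, Q), -1))
Mul(Add(277, -1395), Function('l')(Function('C')(2, R), -14)) = Mul(Add(277, -1395), Mul(5, Pow(Add(1, Add(2, Mul(-2, 3))), -1))) = Mul(-1118, Mul(5, Pow(Add(1, Add(2, -6)), -1))) = Mul(-1118, Mul(5, Pow(Add(1, -4), -1))) = Mul(-1118, Mul(5, Pow(-3, -1))) = Mul(-1118, Mul(5, Rational(-1, 3))) = Mul(-1118, Rational(-5, 3)) = Rational(5590, 3)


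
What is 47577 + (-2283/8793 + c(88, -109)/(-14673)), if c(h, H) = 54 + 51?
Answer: 682037257981/14335521 ≈ 47577.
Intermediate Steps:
c(h, H) = 105
47577 + (-2283/8793 + c(88, -109)/(-14673)) = 47577 + (-2283/8793 + 105/(-14673)) = 47577 + (-2283*1/8793 + 105*(-1/14673)) = 47577 + (-761/2931 - 35/4891) = 47577 - 3824636/14335521 = 682037257981/14335521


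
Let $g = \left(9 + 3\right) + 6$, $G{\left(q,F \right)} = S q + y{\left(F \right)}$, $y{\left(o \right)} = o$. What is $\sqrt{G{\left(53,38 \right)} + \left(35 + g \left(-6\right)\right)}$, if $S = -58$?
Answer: $i \sqrt{3109} \approx 55.758 i$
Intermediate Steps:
$G{\left(q,F \right)} = F - 58 q$ ($G{\left(q,F \right)} = - 58 q + F = F - 58 q$)
$g = 18$ ($g = 12 + 6 = 18$)
$\sqrt{G{\left(53,38 \right)} + \left(35 + g \left(-6\right)\right)} = \sqrt{\left(38 - 3074\right) + \left(35 + 18 \left(-6\right)\right)} = \sqrt{\left(38 - 3074\right) + \left(35 - 108\right)} = \sqrt{-3036 - 73} = \sqrt{-3109} = i \sqrt{3109}$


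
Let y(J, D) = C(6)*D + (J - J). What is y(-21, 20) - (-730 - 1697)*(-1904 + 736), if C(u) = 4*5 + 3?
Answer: -2834276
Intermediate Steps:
C(u) = 23 (C(u) = 20 + 3 = 23)
y(J, D) = 23*D (y(J, D) = 23*D + (J - J) = 23*D + 0 = 23*D)
y(-21, 20) - (-730 - 1697)*(-1904 + 736) = 23*20 - (-730 - 1697)*(-1904 + 736) = 460 - (-2427)*(-1168) = 460 - 1*2834736 = 460 - 2834736 = -2834276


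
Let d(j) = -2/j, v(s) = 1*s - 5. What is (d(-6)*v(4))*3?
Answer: -1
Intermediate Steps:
v(s) = -5 + s (v(s) = s - 5 = -5 + s)
(d(-6)*v(4))*3 = ((-2/(-6))*(-5 + 4))*3 = (-2*(-⅙)*(-1))*3 = ((⅓)*(-1))*3 = -⅓*3 = -1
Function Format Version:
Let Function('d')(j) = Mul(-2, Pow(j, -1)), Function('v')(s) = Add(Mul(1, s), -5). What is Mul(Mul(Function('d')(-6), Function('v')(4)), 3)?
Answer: -1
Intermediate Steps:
Function('v')(s) = Add(-5, s) (Function('v')(s) = Add(s, -5) = Add(-5, s))
Mul(Mul(Function('d')(-6), Function('v')(4)), 3) = Mul(Mul(Mul(-2, Pow(-6, -1)), Add(-5, 4)), 3) = Mul(Mul(Mul(-2, Rational(-1, 6)), -1), 3) = Mul(Mul(Rational(1, 3), -1), 3) = Mul(Rational(-1, 3), 3) = -1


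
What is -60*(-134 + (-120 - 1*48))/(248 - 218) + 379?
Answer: 983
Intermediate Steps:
-60*(-134 + (-120 - 1*48))/(248 - 218) + 379 = -60*(-134 + (-120 - 48))/30 + 379 = -60*(-134 - 168)/30 + 379 = -(-18120)/30 + 379 = -60*(-151/15) + 379 = 604 + 379 = 983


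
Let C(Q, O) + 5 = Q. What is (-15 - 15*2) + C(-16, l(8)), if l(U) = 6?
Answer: -66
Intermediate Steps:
C(Q, O) = -5 + Q
(-15 - 15*2) + C(-16, l(8)) = (-15 - 15*2) + (-5 - 16) = (-15 - 30) - 21 = -45 - 21 = -66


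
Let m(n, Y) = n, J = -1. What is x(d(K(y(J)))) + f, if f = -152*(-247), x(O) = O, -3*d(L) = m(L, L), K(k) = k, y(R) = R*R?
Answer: 112631/3 ≈ 37544.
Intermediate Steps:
y(R) = R²
d(L) = -L/3
f = 37544
x(d(K(y(J)))) + f = -⅓*(-1)² + 37544 = -⅓*1 + 37544 = -⅓ + 37544 = 112631/3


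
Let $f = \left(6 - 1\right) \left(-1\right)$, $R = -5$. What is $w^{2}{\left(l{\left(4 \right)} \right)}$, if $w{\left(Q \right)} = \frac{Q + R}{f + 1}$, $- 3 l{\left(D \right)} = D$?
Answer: $\frac{361}{144} \approx 2.5069$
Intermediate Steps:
$l{\left(D \right)} = - \frac{D}{3}$
$f = -5$ ($f = 5 \left(-1\right) = -5$)
$w{\left(Q \right)} = \frac{5}{4} - \frac{Q}{4}$ ($w{\left(Q \right)} = \frac{Q - 5}{-5 + 1} = \frac{-5 + Q}{-4} = \left(-5 + Q\right) \left(- \frac{1}{4}\right) = \frac{5}{4} - \frac{Q}{4}$)
$w^{2}{\left(l{\left(4 \right)} \right)} = \left(\frac{5}{4} - \frac{\left(- \frac{1}{3}\right) 4}{4}\right)^{2} = \left(\frac{5}{4} - - \frac{1}{3}\right)^{2} = \left(\frac{5}{4} + \frac{1}{3}\right)^{2} = \left(\frac{19}{12}\right)^{2} = \frac{361}{144}$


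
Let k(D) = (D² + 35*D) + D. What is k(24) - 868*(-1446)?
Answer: 1256568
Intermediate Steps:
k(D) = D² + 36*D
k(24) - 868*(-1446) = 24*(36 + 24) - 868*(-1446) = 24*60 + 1255128 = 1440 + 1255128 = 1256568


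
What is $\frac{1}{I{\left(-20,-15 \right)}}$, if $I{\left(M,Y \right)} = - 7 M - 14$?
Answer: $\frac{1}{126} \approx 0.0079365$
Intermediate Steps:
$I{\left(M,Y \right)} = -14 - 7 M$
$\frac{1}{I{\left(-20,-15 \right)}} = \frac{1}{-14 - -140} = \frac{1}{-14 + 140} = \frac{1}{126}$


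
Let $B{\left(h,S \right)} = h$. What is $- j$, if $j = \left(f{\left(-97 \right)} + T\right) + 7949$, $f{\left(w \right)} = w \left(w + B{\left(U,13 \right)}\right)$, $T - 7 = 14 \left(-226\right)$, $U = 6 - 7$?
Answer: $-14298$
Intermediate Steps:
$U = -1$ ($U = 6 - 7 = -1$)
$T = -3157$ ($T = 7 + 14 \left(-226\right) = 7 - 3164 = -3157$)
$f{\left(w \right)} = w \left(-1 + w\right)$ ($f{\left(w \right)} = w \left(w - 1\right) = w \left(-1 + w\right)$)
$j = 14298$ ($j = \left(- 97 \left(-1 - 97\right) - 3157\right) + 7949 = \left(\left(-97\right) \left(-98\right) - 3157\right) + 7949 = \left(9506 - 3157\right) + 7949 = 6349 + 7949 = 14298$)
$- j = \left(-1\right) 14298 = -14298$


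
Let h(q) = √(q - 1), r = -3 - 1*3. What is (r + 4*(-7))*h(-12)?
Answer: -34*I*√13 ≈ -122.59*I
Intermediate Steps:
r = -6 (r = -3 - 3 = -6)
h(q) = √(-1 + q)
(r + 4*(-7))*h(-12) = (-6 + 4*(-7))*√(-1 - 12) = (-6 - 28)*√(-13) = -34*I*√13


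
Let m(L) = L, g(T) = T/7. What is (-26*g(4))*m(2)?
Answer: -208/7 ≈ -29.714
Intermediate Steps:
g(T) = T/7 (g(T) = T*(⅐) = T/7)
(-26*g(4))*m(2) = -26*4/7*2 = -104/7*2 = -208/7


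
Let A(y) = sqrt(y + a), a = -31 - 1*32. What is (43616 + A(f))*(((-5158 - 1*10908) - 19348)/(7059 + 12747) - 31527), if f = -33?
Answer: -13618205710208/9903 - 1248918352*I*sqrt(6)/9903 ≈ -1.3752e+9 - 3.0892e+5*I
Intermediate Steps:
a = -63 (a = -31 - 32 = -63)
A(y) = sqrt(-63 + y) (A(y) = sqrt(y - 63) = sqrt(-63 + y))
(43616 + A(f))*(((-5158 - 1*10908) - 19348)/(7059 + 12747) - 31527) = (43616 + sqrt(-63 - 33))*(((-5158 - 1*10908) - 19348)/(7059 + 12747) - 31527) = (43616 + sqrt(-96))*(((-5158 - 10908) - 19348)/19806 - 31527) = (43616 + 4*I*sqrt(6))*((-16066 - 19348)*(1/19806) - 31527) = (43616 + 4*I*sqrt(6))*(-35414*1/19806 - 31527) = (43616 + 4*I*sqrt(6))*(-17707/9903 - 31527) = (43616 + 4*I*sqrt(6))*(-312229588/9903) = -13618205710208/9903 - 1248918352*I*sqrt(6)/9903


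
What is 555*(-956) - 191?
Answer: -530771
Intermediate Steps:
555*(-956) - 191 = -530580 - 191 = -530771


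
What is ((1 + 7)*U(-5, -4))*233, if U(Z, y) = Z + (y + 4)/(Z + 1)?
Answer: -9320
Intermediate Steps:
U(Z, y) = Z + (4 + y)/(1 + Z)
((1 + 7)*U(-5, -4))*233 = ((1 + 7)*((4 - 5 - 4 + (-5)**2)/(1 - 5)))*233 = (8*((4 - 5 - 4 + 25)/(-4)))*233 = (8*(-1/4*20))*233 = (8*(-5))*233 = -40*233 = -9320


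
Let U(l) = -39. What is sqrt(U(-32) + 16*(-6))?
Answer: 3*I*sqrt(15) ≈ 11.619*I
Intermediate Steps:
sqrt(U(-32) + 16*(-6)) = sqrt(-39 + 16*(-6)) = sqrt(-39 - 96) = sqrt(-135) = 3*I*sqrt(15)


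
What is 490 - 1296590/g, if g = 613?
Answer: -996220/613 ≈ -1625.2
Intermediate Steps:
490 - 1296590/g = 490 - 1296590/613 = -996220/613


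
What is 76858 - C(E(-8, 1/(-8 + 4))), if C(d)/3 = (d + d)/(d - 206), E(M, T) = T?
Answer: 21135948/275 ≈ 76858.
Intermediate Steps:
C(d) = 6*d/(-206 + d) (C(d) = 3*((d + d)/(d - 206)) = 3*((2*d)/(-206 + d)) = 3*(2*d/(-206 + d)) = 6*d/(-206 + d))
76858 - C(E(-8, 1/(-8 + 4))) = 76858 - 6/((-8 + 4)*(-206 + 1/(-8 + 4))) = 76858 - 6/((-4)*(-206 + 1/(-4))) = 76858 - 6*(-1)/(4*(-206 - ¼)) = 76858 - 6*(-1)/(4*(-825/4)) = 76858 - 6*(-1)*(-4)/(4*825) = 76858 - 1*2/275 = 76858 - 2/275 = 21135948/275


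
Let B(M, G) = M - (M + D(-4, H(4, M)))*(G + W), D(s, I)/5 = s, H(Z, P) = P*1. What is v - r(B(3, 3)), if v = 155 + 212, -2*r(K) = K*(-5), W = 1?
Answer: 379/2 ≈ 189.50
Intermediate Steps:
H(Z, P) = P
D(s, I) = 5*s
B(M, G) = M - (1 + G)*(-20 + M) (B(M, G) = M - (M + 5*(-4))*(G + 1) = M - (M - 20)*(1 + G) = M - (-20 + M)*(1 + G) = M - (1 + G)*(-20 + M))
r(K) = 5*K/2 (r(K) = -K*(-5)/2 = -(-5)*K/2 = 5*K/2)
v = 367
v - r(B(3, 3)) = 367 - 5*(20 + 20*3 - 1*3*3)/2 = 367 - 5*(20 + 60 - 9)/2 = 367 - 5*71/2 = 367 - 1*355/2 = 367 - 355/2 = 379/2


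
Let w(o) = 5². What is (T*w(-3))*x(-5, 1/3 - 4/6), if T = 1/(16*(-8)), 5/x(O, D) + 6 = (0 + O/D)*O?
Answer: 125/10368 ≈ 0.012056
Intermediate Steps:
x(O, D) = 5/(-6 + O²/D) (x(O, D) = 5/(-6 + (0 + O/D)*O) = 5/(-6 + (O/D)*O) = 5/(-6 + O²/D))
w(o) = 25
T = -1/128 (T = (1/16)*(-⅛) = -1/128 ≈ -0.0078125)
(T*w(-3))*x(-5, 1/3 - 4/6) = (-1/128*25)*(-5*(1/3 - 4/6)/(-1*(-5)² + 6*(1/3 - 4/6))) = -(-125)*(1*(⅓) - 4*⅙)/(128*(-1*25 + 6*(1*(⅓) - 4*⅙))) = -(-125)*(⅓ - ⅔)/(128*(-25 + 6*(⅓ - ⅔))) = -(-125)*(-1)/(128*3*(-25 + 6*(-⅓))) = -(-125)*(-1)/(128*3*(-25 - 2)) = -(-125)*(-1)/(128*3*(-27)) = -(-125)*(-1)*(-1)/(128*3*27) = -25/128*(-5/81) = 125/10368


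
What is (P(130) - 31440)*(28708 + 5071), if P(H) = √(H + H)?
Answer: -1062011760 + 67558*√65 ≈ -1.0615e+9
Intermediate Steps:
P(H) = √2*√H (P(H) = √(2*H) = √2*√H)
(P(130) - 31440)*(28708 + 5071) = (√2*√130 - 31440)*(28708 + 5071) = (2*√65 - 31440)*33779 = (-31440 + 2*√65)*33779 = -1062011760 + 67558*√65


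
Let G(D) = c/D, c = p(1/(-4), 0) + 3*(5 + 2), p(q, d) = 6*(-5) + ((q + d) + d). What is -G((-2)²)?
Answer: 37/16 ≈ 2.3125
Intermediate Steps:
p(q, d) = -30 + q + 2*d (p(q, d) = -30 + ((d + q) + d) = -30 + (q + 2*d) = -30 + q + 2*d)
c = -37/4 (c = (-30 + 1/(-4) + 2*0) + 3*(5 + 2) = (-30 - ¼ + 0) + 3*7 = -121/4 + 21 = -37/4 ≈ -9.2500)
G(D) = -37/(4*D)
-G((-2)²) = -(-37)/(4*((-2)²)) = -(-37)/(4*4) = -1*(-37/16) = 37/16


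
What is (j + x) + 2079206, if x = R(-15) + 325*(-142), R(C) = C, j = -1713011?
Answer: 320030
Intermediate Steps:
x = -46165 (x = -15 + 325*(-142) = -15 - 46150 = -46165)
(j + x) + 2079206 = (-1713011 - 46165) + 2079206 = -1759176 + 2079206 = 320030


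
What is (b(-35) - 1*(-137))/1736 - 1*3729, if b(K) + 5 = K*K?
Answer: -6472187/1736 ≈ -3728.2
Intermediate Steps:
b(K) = -5 + K² (b(K) = -5 + K*K = -5 + K²)
(b(-35) - 1*(-137))/1736 - 1*3729 = ((-5 + (-35)²) - 1*(-137))/1736 - 1*3729 = ((-5 + 1225) + 137)*(1/1736) - 3729 = (1220 + 137)*(1/1736) - 3729 = 1357*(1/1736) - 3729 = 1357/1736 - 3729 = -6472187/1736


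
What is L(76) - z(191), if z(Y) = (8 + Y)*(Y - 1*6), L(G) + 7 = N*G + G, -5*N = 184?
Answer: -197714/5 ≈ -39543.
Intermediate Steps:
N = -184/5 (N = -1/5*184 = -184/5 ≈ -36.800)
L(G) = -7 - 179*G/5 (L(G) = -7 + (-184*G/5 + G) = -7 - 179*G/5)
z(Y) = (-6 + Y)*(8 + Y) (z(Y) = (8 + Y)*(Y - 6) = (8 + Y)*(-6 + Y) = (-6 + Y)*(8 + Y))
L(76) - z(191) = (-7 - 179/5*76) - (-48 + 191**2 + 2*191) = (-7 - 13604/5) - (-48 + 36481 + 382) = -13639/5 - 1*36815 = -13639/5 - 36815 = -197714/5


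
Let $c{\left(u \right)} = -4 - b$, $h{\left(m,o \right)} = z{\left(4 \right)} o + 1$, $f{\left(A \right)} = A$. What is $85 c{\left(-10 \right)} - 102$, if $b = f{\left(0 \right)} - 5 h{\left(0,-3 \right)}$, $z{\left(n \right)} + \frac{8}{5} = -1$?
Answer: $3298$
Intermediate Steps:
$z{\left(n \right)} = - \frac{13}{5}$ ($z{\left(n \right)} = - \frac{8}{5} - 1 = - \frac{13}{5}$)
$h{\left(m,o \right)} = 1 - \frac{13 o}{5}$ ($h{\left(m,o \right)} = - \frac{13 o}{5} + 1 = 1 - \frac{13 o}{5}$)
$b = -44$ ($b = 0 - 5 \left(1 - - \frac{39}{5}\right) = 0 - 5 \left(1 + \frac{39}{5}\right) = 0 - 44 = -44$)
$c{\left(u \right)} = 40$ ($c{\left(u \right)} = -4 - -44 = -4 + 44 = 40$)
$85 c{\left(-10 \right)} - 102 = 85 \cdot 40 - 102 = 3400 - 102 = 3298$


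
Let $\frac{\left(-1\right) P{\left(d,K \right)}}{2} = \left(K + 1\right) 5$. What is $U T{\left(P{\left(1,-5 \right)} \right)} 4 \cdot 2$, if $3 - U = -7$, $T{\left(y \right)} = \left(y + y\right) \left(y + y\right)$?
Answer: $512000$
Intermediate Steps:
$P{\left(d,K \right)} = -10 - 10 K$ ($P{\left(d,K \right)} = - 2 \left(K + 1\right) 5 = - 2 \left(1 + K\right) 5 = - 2 \left(5 + 5 K\right) = -10 - 10 K$)
$T{\left(y \right)} = 4 y^{2}$ ($T{\left(y \right)} = 2 y 2 y = 4 y^{2}$)
$U = 10$ ($U = 3 - -7 = 3 + 7 = 10$)
$U T{\left(P{\left(1,-5 \right)} \right)} 4 \cdot 2 = 10 \cdot 4 \left(-10 - -50\right)^{2} \cdot 4 \cdot 2 = 10 \cdot 4 \left(-10 + 50\right)^{2} \cdot 8 = 10 \cdot 4 \cdot 40^{2} \cdot 8 = 10 \cdot 4 \cdot 1600 \cdot 8 = 10 \cdot 6400 \cdot 8 = 64000 \cdot 8 = 512000$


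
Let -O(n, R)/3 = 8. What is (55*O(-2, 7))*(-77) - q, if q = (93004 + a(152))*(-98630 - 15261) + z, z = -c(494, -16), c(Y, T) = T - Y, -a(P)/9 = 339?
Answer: 10244938253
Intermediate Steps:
a(P) = -3051 (a(P) = -9*339 = -3051)
O(n, R) = -24 (O(n, R) = -3*8 = -24)
z = 510 (z = -(-16 - 1*494) = -(-16 - 494) = -1*(-510) = 510)
q = -10244836613 (q = (93004 - 3051)*(-98630 - 15261) + 510 = 89953*(-113891) + 510 = -10244837123 + 510 = -10244836613)
(55*O(-2, 7))*(-77) - q = (55*(-24))*(-77) - 1*(-10244836613) = -1320*(-77) + 10244836613 = 101640 + 10244836613 = 10244938253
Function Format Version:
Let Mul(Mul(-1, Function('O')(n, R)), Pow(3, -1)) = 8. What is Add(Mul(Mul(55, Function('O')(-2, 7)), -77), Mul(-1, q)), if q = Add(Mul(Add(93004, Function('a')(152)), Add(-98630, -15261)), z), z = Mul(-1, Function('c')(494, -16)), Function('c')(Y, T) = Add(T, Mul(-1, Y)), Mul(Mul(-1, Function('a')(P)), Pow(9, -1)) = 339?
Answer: 10244938253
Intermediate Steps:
Function('a')(P) = -3051 (Function('a')(P) = Mul(-9, 339) = -3051)
Function('O')(n, R) = -24 (Function('O')(n, R) = Mul(-3, 8) = -24)
z = 510 (z = Mul(-1, Add(-16, Mul(-1, 494))) = Mul(-1, Add(-16, -494)) = Mul(-1, -510) = 510)
q = -10244836613 (q = Add(Mul(Add(93004, -3051), Add(-98630, -15261)), 510) = Add(Mul(89953, -113891), 510) = Add(-10244837123, 510) = -10244836613)
Add(Mul(Mul(55, Function('O')(-2, 7)), -77), Mul(-1, q)) = Add(Mul(Mul(55, -24), -77), Mul(-1, -10244836613)) = Add(Mul(-1320, -77), 10244836613) = Add(101640, 10244836613) = 10244938253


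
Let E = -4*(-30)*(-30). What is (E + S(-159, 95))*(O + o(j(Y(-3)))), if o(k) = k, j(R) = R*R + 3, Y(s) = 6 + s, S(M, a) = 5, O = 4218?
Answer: -15206850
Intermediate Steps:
E = -3600 (E = 120*(-30) = -3600)
j(R) = 3 + R**2 (j(R) = R**2 + 3 = 3 + R**2)
(E + S(-159, 95))*(O + o(j(Y(-3)))) = (-3600 + 5)*(4218 + (3 + (6 - 3)**2)) = -3595*(4218 + (3 + 3**2)) = -3595*(4218 + (3 + 9)) = -3595*(4218 + 12) = -3595*4230 = -15206850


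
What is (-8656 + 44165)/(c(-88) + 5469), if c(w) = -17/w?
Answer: 3124792/481289 ≈ 6.4925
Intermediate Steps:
(-8656 + 44165)/(c(-88) + 5469) = (-8656 + 44165)/(-17/(-88) + 5469) = 35509/(-17*(-1/88) + 5469) = 35509/(17/88 + 5469) = 35509/(481289/88) = 35509*(88/481289) = 3124792/481289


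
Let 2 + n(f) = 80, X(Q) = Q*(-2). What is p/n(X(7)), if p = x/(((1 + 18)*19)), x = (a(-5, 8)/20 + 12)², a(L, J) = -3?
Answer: 18723/3754400 ≈ 0.0049869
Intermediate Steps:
X(Q) = -2*Q
n(f) = 78 (n(f) = -2 + 80 = 78)
x = 56169/400 (x = (-3/20 + 12)² = (237/20)² = 56169/400 ≈ 140.42)
p = 56169/144400 (p = 56169/(400*(((1 + 18)*19))) = 56169/(400*((19*19))) = (56169/400)/361 = (56169/400)*(1/361) = 56169/144400 ≈ 0.38898)
p/n(X(7)) = (56169/144400)/78 = (56169/144400)*(1/78) = 18723/3754400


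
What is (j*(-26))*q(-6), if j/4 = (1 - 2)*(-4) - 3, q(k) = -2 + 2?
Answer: 0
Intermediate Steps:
q(k) = 0
j = 4 (j = 4*((1 - 2)*(-4) - 3) = 4*(-1*(-4) - 3) = 4*(4 - 3) = 4*1 = 4)
(j*(-26))*q(-6) = (4*(-26))*0 = -104*0 = 0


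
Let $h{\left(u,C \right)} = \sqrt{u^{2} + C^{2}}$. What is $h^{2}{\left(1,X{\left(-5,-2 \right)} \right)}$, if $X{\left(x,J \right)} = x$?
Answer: $26$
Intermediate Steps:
$h{\left(u,C \right)} = \sqrt{C^{2} + u^{2}}$
$h^{2}{\left(1,X{\left(-5,-2 \right)} \right)} = \left(\sqrt{\left(-5\right)^{2} + 1^{2}}\right)^{2} = \left(\sqrt{25 + 1}\right)^{2} = \left(\sqrt{26}\right)^{2} = 26$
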